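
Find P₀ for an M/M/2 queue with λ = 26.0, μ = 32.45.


a = λ/μ = 26.0/32.45 = 0.8012; ρ = a/c = 0.4006
Σ_{k=0}^{1} a^k/k! (terms k=0..1) = 1.00000 + 0.80123 = 1.80123
Tail: a^2/(2!(1−ρ)) = 0.64197/(2·0.5994) = 0.53553
P₀ = 1/(1.80123 + 0.53553) = 1/2.33676 = 0.427943

Final: 0.427943


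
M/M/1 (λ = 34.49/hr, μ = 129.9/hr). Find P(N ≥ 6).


ρ = 34.49/129.9 = 0.2655
P(N ≥ n) = ρ^n = 0.2655^6 = 0.0003504

Final: 0.0003504


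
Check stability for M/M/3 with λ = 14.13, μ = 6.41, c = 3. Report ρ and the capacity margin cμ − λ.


Total capacity cμ = 3·6.41 = 19.23/hr
ρ = λ/(cμ) = 14.13/19.23 = 0.7348
Stable ⇔ ρ < 1: YES
Spare capacity = cμ − λ = 19.23 − 14.13 = 5.10/hr

Final: ρ = 0.7348; stable; margin = 5.10/hr


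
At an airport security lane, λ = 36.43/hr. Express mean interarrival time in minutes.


Mean interarrival time = 1/λ = 1/36.43 hour = 0.02745 hour
In minutes: 0.02745 × 60 = 1.6470 min

Final: 1.6470 min


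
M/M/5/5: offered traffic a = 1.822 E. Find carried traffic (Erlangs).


B(5,1.822) = 0.027357 (Erlang-B)
Carried load = a(1 − B) = 1.822·(1 − 0.027357) = 1.822·0.972643 = 1.7722 E

Final: 1.7722 Erlangs


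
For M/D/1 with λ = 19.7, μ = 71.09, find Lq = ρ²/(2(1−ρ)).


ρ = 19.7/71.09 = 0.2771
M/D/1: Lq = ρ²/(2(1−ρ)) = 0.07679/(2·0.7229) = 0.05311

Final: 0.05311


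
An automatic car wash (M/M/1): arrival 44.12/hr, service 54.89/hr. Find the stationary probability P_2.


ρ = 44.12/54.89 = 0.8038
P_n = (1−ρ)·ρ^n = (1 − 0.8038)·0.8038^2 = 0.1962·0.646077 = 0.126767

Final: 0.126767


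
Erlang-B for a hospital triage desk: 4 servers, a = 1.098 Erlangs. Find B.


B(c,a) = (a^c/c!) / Σ_{k=0}^{c} a^k/k!
a^4/4! = 0.060562
Σ terms (k=0..4): 1.00000 + 1.09800 + 0.60280 + 0.22063 + 0.06056 = 2.981989
B = 0.060562/2.981989 = 0.020309

Final: 0.020309


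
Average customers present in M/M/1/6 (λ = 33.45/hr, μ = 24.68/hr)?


ρ = 33.45/24.68 = 1.3553
L = ρ[1 − (K+1)ρ^K + Kρ^(K+1)] / [(1−ρ)(1−ρ^(K+1))]
Numerator: 1.3553·(1 − 7·6.198774 + 6·8.401499) = 10.866608
Denominator: (-0.3553)·(-7.401499) = 2.630111
L = 10.866608/2.630111 = 4.1316

Final: 4.1316


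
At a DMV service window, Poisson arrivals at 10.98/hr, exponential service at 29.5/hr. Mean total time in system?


W = 1/(μ−λ) = 1/(29.5 − 10.98) = 1/18.52 = 0.05400 hr

Final: 0.05400 hr


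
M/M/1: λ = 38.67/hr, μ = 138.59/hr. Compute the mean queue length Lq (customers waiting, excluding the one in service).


ρ = 38.67/138.59 = 0.2790
Lq = ρ²/(1−ρ) = 0.07785/0.7210 = 0.1080

Final: 0.1080


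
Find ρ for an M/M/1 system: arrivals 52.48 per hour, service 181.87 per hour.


ρ = λ/μ = 52.48/181.87 = 0.2886

Final: 0.2886


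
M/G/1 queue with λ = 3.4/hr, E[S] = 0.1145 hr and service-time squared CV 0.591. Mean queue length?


ρ = λ·E[S] = 3.4·0.1145 = 0.3893
Lq = ρ²(1+C_s²)/(2(1−ρ)) = 0.1516·(1+0.591)/(2·0.6107)
= 0.1516·1.5910/1.2214 = 0.19742

Final: 0.19742


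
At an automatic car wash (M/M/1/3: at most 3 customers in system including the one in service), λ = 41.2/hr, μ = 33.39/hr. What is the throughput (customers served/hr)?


ρ = 1.2339; P_K = (1−ρ)ρ^3/(1−ρ^4) = 0.333384
λ_eff = λ(1 − P_K) = 41.2·(1 − 0.333384) = 41.2·0.666616 = 27.4646 /hr

Final: 27.4646 /hr


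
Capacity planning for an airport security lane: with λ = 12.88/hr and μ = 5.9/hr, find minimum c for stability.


Stability requires cμ > λ ⇔ c > λ/μ.
λ/μ = 12.88/5.9 = 2.1831
Minimum integer c = ⌊2.1831⌋ + 1 = 3
Check: 3·5.9 = 17.70 > 12.88, while 2·5.9 = 11.80 ≤ 12.88

Final: 3 servers


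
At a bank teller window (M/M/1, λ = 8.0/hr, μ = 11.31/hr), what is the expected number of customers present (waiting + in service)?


ρ = λ/μ = 8.0/11.31 = 0.7073
L = ρ/(1−ρ) = 0.7073/(1 − 0.7073) = 0.7073/0.2927 = 2.4169

Final: 2.4169


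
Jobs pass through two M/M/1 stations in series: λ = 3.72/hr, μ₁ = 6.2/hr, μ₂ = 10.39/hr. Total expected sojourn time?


Each node sees arrival rate λ = 3.72/hr (tandem ⇒ throughput preserved).
W₁ = 1/(μ₁−λ) = 1/(6.2−3.72) = 0.40323 hr
W₂ = 1/(μ₂−λ) = 1/(10.39−3.72) = 0.14993 hr
W_total = W₁ + W₂ = 0.40323 + 0.14993 = 0.55315 hr

Final: 0.55315 hr


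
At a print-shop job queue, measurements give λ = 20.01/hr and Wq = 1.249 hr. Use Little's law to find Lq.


Lq = λWq = 20.01·1.249 = 24.9925

Final: 24.9925


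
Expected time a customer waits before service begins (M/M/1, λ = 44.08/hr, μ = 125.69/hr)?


ρ = 44.08/125.69 = 0.3507
Wq = ρ/(μ−λ) = 0.3507/(125.69 − 44.08) = 0.3507/81.61 = 0.004297 hr

Final: 0.004297 hr


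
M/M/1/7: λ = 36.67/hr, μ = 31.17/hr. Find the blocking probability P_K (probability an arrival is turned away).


ρ = λ/μ = 36.67/31.17 = 1.1765
P_K = (1−ρ)ρ^K/(1−ρ^(K+1)) = (-0.1765·3.119024)/(1 − 3.669381)
= -0.550357/-2.669381 = 0.206174

Final: 0.206174


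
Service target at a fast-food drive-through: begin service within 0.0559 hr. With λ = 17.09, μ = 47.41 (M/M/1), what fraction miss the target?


ρ = 17.09/47.41 = 0.3605
P(Wq > t) = ρ·e^{−(μ−λ)t} = 0.3605·e^{−1.6949}
= 0.3605·0.183620 = 0.066190

Final: 0.066190


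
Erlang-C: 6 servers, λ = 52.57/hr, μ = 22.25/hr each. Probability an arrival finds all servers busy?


a = λ/μ = 2.3627; ρ = a/6 = 0.3938
P₀ = 0.093785 (from M/M/c formula)
C(c,a) = [a^c/(c!(1−ρ))]·P₀ = [173.95935/(720·0.6062)]·0.093785
= 0.39855·0.093785 = 0.037379

Final: 0.037379


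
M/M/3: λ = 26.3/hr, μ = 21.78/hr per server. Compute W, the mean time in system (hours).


a = 1.2075; ρ = 0.4025; P₀ = 0.291737
Lq = P₀·a^c·ρ/(c!(1−ρ)²) = 0.09653
Wq = Lq/λ = 0.09653/26.3 = 0.003670 hr
W = Wq + 1/μ = 0.003670 + 0.04591 = 0.04958 hr

Final: 0.04958 hr


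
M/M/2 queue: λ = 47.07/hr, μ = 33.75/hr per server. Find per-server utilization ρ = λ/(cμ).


ρ = λ/(cμ) = 47.07/(2·33.75) = 47.07/67.50 = 0.6973

Final: 0.6973


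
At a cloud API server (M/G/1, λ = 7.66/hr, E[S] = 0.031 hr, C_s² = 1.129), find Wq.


ρ = λ·E[S] = 7.66·0.031 = 0.2375
E[S²] = E[S]²(1+C_s²) = 0.031²·(1+1.129) = 0.002046
Wq = λ·E[S²]/(2(1−ρ)) = 7.66·0.002046/(2·0.7625) = 0.01028 hr

Final: 0.01028 hr


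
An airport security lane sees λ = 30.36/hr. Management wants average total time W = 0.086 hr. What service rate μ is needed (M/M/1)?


W = 1/(μ−λ) ⇒ μ − λ = 1/W = 1/0.086 = 11.6279
μ = λ + 1/W = 30.36 + 11.6279 = 41.9879 per hr

Final: 41.9879 /hr


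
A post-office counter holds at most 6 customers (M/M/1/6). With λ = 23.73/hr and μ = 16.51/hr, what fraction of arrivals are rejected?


ρ = λ/μ = 23.73/16.51 = 1.4373
P_K = (1−ρ)ρ^K/(1−ρ^(K+1)) = (-0.4373·8.816658)/(1 − 12.672277)
= -3.855619/-11.672277 = 0.330323

Final: 0.330323


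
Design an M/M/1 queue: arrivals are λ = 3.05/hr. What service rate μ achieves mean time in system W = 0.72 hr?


W = 1/(μ−λ) ⇒ μ − λ = 1/W = 1/0.72 = 1.3889
μ = λ + 1/W = 3.05 + 1.3889 = 4.4389 per hr

Final: 4.4389 /hr


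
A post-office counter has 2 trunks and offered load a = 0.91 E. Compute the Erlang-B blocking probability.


B(c,a) = (a^c/c!) / Σ_{k=0}^{c} a^k/k!
a^2/2! = 0.414050
Σ terms (k=0..2): 1.00000 + 0.91000 + 0.41405 = 2.324050
B = 0.414050/2.324050 = 0.178159

Final: 0.178159


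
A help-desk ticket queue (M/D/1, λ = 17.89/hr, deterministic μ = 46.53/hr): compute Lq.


ρ = 17.89/46.53 = 0.3845
M/D/1: Lq = ρ²/(2(1−ρ)) = 0.1478/(2·0.6155) = 0.12008

Final: 0.12008


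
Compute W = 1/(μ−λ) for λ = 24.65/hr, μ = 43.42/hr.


W = 1/(μ−λ) = 1/(43.42 − 24.65) = 1/18.77 = 0.05328 hr

Final: 0.05328 hr


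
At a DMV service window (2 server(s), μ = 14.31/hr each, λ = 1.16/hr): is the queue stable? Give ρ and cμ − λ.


Total capacity cμ = 2·14.31 = 28.62/hr
ρ = λ/(cμ) = 1.16/28.62 = 0.04053
Stable ⇔ ρ < 1: YES
Spare capacity = cμ − λ = 28.62 − 1.16 = 27.46/hr

Final: ρ = 0.04053; stable; margin = 27.46/hr


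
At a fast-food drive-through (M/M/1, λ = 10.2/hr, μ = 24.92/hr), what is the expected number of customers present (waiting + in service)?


ρ = λ/μ = 10.2/24.92 = 0.4093
L = ρ/(1−ρ) = 0.4093/(1 − 0.4093) = 0.4093/0.5907 = 0.6929

Final: 0.6929


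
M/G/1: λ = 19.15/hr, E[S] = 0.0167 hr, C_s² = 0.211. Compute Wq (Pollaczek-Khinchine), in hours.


ρ = λ·E[S] = 19.15·0.0167 = 0.3198
E[S²] = E[S]²(1+C_s²) = 0.0167²·(1+0.211) = 0.0003377
Wq = λ·E[S²]/(2(1−ρ)) = 19.15·0.0003377/(2·0.6802) = 0.004754 hr

Final: 0.004754 hr


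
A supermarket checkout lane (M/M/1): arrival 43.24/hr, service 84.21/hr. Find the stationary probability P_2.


ρ = 43.24/84.21 = 0.5135
P_n = (1−ρ)·ρ^n = (1 − 0.5135)·0.5135^2 = 0.4865·0.263660 = 0.128276

Final: 0.128276


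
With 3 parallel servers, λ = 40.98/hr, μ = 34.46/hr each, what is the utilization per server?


ρ = λ/(cμ) = 40.98/(3·34.46) = 40.98/103.38 = 0.3964

Final: 0.3964


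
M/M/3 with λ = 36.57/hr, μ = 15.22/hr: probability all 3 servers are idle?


a = λ/μ = 36.57/15.22 = 2.4028; ρ = a/c = 0.8009
Σ_{k=0}^{2} a^k/k! (terms k=0..2) = 1.00000 + 2.40276 + 2.88663 = 6.28939
Tail: a^3/(3!(1−ρ)) = 13.87174/(6·0.1991) = 11.61319
P₀ = 1/(6.28939 + 11.61319) = 1/17.90258 = 0.055858

Final: 0.055858


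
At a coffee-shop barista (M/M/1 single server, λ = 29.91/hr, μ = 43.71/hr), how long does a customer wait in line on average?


ρ = 29.91/43.71 = 0.6843
Wq = ρ/(μ−λ) = 0.6843/(43.71 − 29.91) = 0.6843/13.80 = 0.04959 hr

Final: 0.04959 hr


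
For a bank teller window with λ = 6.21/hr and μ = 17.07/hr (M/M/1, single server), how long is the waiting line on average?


ρ = 6.21/17.07 = 0.3638
Lq = ρ²/(1−ρ) = 0.1323/0.6362 = 0.2080

Final: 0.2080


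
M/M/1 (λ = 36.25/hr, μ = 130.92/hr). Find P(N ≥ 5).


ρ = 36.25/130.92 = 0.2769
P(N ≥ n) = ρ^n = 0.2769^5 = 0.001627

Final: 0.001627


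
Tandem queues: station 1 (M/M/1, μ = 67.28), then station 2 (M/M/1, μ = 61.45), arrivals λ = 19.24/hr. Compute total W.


Each node sees arrival rate λ = 19.24/hr (tandem ⇒ throughput preserved).
W₁ = 1/(μ₁−λ) = 1/(67.28−19.24) = 0.02082 hr
W₂ = 1/(μ₂−λ) = 1/(61.45−19.24) = 0.02369 hr
W_total = W₁ + W₂ = 0.02082 + 0.02369 = 0.04451 hr

Final: 0.04451 hr


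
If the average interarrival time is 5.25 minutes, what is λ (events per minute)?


λ = 1/(interarrival time) in consistent units.
1 minute = 1 min, so λ = 1/5.25 = 0.1905 per minute

Final: 0.1905 /min


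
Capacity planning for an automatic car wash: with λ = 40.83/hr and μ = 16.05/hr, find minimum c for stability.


Stability requires cμ > λ ⇔ c > λ/μ.
λ/μ = 40.83/16.05 = 2.5439
Minimum integer c = ⌊2.5439⌋ + 1 = 3
Check: 3·16.05 = 48.15 > 40.83, while 2·16.05 = 32.10 ≤ 40.83

Final: 3 servers


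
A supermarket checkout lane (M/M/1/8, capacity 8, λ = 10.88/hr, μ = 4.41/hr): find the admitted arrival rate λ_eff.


ρ = 2.4671; P_K = (1−ρ)ρ^8/(1−ρ^9) = 0.594845
λ_eff = λ(1 − P_K) = 10.88·(1 − 0.594845) = 10.88·0.405155 = 4.4081 /hr

Final: 4.4081 /hr


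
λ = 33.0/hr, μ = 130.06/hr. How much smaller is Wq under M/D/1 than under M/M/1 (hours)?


ρ = 33.0/130.06 = 0.2537
Wq(M/M/1) = ρ/(μ−λ) = 0.2537/97.06 = 0.002614 hr
Wq(M/D/1) = ρ/(2(μ−λ)) = 0.001307 hr
Savings = 0.002614 − 0.001307 = 0.001307 hr

Final: 0.001307 hr


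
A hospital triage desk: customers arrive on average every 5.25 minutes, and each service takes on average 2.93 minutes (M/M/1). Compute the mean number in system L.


λ = 60/5.25 = 11.4286 /hr
μ = 60/2.93 = 20.4778 /hr
ρ = λ/μ = 11.4286/20.4778 = 0.5581
L = ρ/(1−ρ) = 0.5581/0.4419 = 1.2629

Final: 1.2629


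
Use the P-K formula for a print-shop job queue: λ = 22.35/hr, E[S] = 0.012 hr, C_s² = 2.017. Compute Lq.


ρ = λ·E[S] = 22.35·0.012 = 0.2682
Lq = ρ²(1+C_s²)/(2(1−ρ)) = 0.07193·(1+2.017)/(2·0.7318)
= 0.07193·3.0170/1.4636 = 0.14828

Final: 0.14828


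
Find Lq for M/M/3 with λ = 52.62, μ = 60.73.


a = λ/μ = 0.8665; ρ = a/3 = 0.2888
P₀ = 0.417663
Lq = P₀·a^c·ρ / (c!·(1−ρ)²) = 0.417663·0.65049·0.2888/(6·0.50578)
= 0.02586

Final: 0.02586


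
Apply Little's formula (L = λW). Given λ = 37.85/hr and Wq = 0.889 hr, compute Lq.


Lq = λWq = 37.85·0.889 = 33.6487

Final: 33.6487


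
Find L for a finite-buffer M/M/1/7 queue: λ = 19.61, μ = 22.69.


ρ = 19.61/22.69 = 0.8643
L = ρ[1 − (K+1)ρ^K + Kρ^(K+1)] / [(1−ρ)(1−ρ^(K+1))]
Numerator: 0.8643·(1 − 8·0.360165 + 7·0.311275) = 0.257209
Denominator: (0.1357)·(0.688725) = 0.093489
L = 0.257209/0.093489 = 2.7512

Final: 2.7512


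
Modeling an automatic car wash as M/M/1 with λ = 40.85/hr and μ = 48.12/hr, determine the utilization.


ρ = λ/μ = 40.85/48.12 = 0.8489

Final: 0.8489


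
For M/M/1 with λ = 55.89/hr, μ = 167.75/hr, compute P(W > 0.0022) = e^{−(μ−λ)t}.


W ~ Exponential(μ−λ) for M/M/1.
μ − λ = 167.75 − 55.89 = 111.8600
P(W > t) = e^{−(μ−λ)t} = e^{−0.2461} = 0.781850

Final: 0.781850


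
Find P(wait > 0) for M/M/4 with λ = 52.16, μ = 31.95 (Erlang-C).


a = λ/μ = 1.6326; ρ = a/4 = 0.4081
P₀ = 0.192663 (from M/M/c formula)
C(c,a) = [a^c/(c!(1−ρ))]·P₀ = [7.10341/(24·0.5919)]·0.192663
= 0.50007·0.192663 = 0.096346

Final: 0.096346


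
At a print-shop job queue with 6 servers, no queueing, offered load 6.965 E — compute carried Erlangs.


B(6,6.965) = 0.329139 (Erlang-B)
Carried load = a(1 − B) = 6.965·(1 − 0.329139) = 6.965·0.670861 = 4.6725 E

Final: 4.6725 Erlangs


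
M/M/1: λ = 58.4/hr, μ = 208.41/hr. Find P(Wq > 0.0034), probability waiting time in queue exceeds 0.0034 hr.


ρ = 58.4/208.41 = 0.2802
P(Wq > t) = ρ·e^{−(μ−λ)t} = 0.2802·e^{−0.5100}
= 0.2802·0.600475 = 0.168263

Final: 0.168263


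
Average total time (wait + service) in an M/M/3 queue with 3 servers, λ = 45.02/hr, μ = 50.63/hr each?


a = 0.8892; ρ = 0.2964; P₀ = 0.407985
Lq = P₀·a^c·ρ/(c!(1−ρ)²) = 0.02862
Wq = Lq/λ = 0.02862/45.02 = 0.0006358 hr
W = Wq + 1/μ = 0.0006358 + 0.01975 = 0.02039 hr

Final: 0.02039 hr


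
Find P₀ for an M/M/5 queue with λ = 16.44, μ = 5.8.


a = λ/μ = 16.44/5.8 = 2.8345; ρ = a/c = 0.5669
Σ_{k=0}^{4} a^k/k! (terms k=0..4) = 1.00000 + 2.83448 + 4.01715 + 3.79551 + 2.68958 = 14.33672
Tail: a^5/(5!(1−ρ)) = 182.96545/(120·0.4331) = 3.52043
P₀ = 1/(14.33672 + 3.52043) = 1/17.85715 = 0.056000

Final: 0.056000


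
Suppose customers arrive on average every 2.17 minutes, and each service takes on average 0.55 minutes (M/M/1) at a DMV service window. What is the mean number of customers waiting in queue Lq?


λ = 60/2.17 = 27.6498 /hr
μ = 60/0.55 = 109.0909 /hr
ρ = λ/μ = 27.6498/109.0909 = 0.2535
Lq = ρ²/(1−ρ) = 0.06424/0.7465 = 0.08605

Final: 0.08605


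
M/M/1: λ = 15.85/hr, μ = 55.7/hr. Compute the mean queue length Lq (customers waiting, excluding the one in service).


ρ = 15.85/55.7 = 0.2846
Lq = ρ²/(1−ρ) = 0.08097/0.7154 = 0.1132

Final: 0.1132


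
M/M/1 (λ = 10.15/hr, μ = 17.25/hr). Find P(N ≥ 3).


ρ = 10.15/17.25 = 0.5884
P(N ≥ n) = ρ^n = 0.5884^3 = 0.203719

Final: 0.203719


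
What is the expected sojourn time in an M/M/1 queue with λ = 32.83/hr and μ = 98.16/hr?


W = 1/(μ−λ) = 1/(98.16 − 32.83) = 1/65.33 = 0.01531 hr

Final: 0.01531 hr


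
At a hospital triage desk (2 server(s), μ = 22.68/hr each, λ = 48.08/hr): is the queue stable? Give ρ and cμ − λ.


Total capacity cμ = 2·22.68 = 45.36/hr
ρ = λ/(cμ) = 48.08/45.36 = 1.0600
Stable ⇔ ρ < 1: NO
Spare capacity = cμ − λ = 45.36 − 48.08 = -2.72/hr

Final: ρ = 1.0600; unstable; margin = -2.72/hr


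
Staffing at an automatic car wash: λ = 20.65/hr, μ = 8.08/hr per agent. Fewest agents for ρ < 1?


Stability requires cμ > λ ⇔ c > λ/μ.
λ/μ = 20.65/8.08 = 2.5557
Minimum integer c = ⌊2.5557⌋ + 1 = 3
Check: 3·8.08 = 24.24 > 20.65, while 2·8.08 = 16.16 ≤ 20.65

Final: 3 servers


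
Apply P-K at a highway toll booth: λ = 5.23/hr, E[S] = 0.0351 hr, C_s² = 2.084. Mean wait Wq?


ρ = λ·E[S] = 5.23·0.0351 = 0.1836
E[S²] = E[S]²(1+C_s²) = 0.0351²·(1+2.084) = 0.003800
Wq = λ·E[S²]/(2(1−ρ)) = 5.23·0.003800/(2·0.8164) = 0.01217 hr

Final: 0.01217 hr


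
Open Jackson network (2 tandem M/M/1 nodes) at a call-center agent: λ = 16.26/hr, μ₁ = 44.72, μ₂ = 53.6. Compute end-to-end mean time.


Each node sees arrival rate λ = 16.26/hr (tandem ⇒ throughput preserved).
W₁ = 1/(μ₁−λ) = 1/(44.72−16.26) = 0.03514 hr
W₂ = 1/(μ₂−λ) = 1/(53.6−16.26) = 0.02678 hr
W_total = W₁ + W₂ = 0.03514 + 0.02678 = 0.06192 hr

Final: 0.06192 hr


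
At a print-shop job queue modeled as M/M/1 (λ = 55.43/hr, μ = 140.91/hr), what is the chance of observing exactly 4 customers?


ρ = 55.43/140.91 = 0.3934
P_n = (1−ρ)·ρ^n = (1 − 0.3934)·0.3934^4 = 0.6066·0.023945 = 0.014526

Final: 0.014526


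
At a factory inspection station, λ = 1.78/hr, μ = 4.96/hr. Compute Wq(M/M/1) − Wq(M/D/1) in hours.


ρ = 1.78/4.96 = 0.3589
Wq(M/M/1) = ρ/(μ−λ) = 0.3589/3.18 = 0.11285 hr
Wq(M/D/1) = ρ/(2(μ−λ)) = 0.05643 hr
Savings = 0.11285 − 0.05643 = 0.05643 hr

Final: 0.05643 hr


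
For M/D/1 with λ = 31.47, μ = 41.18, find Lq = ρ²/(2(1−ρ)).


ρ = 31.47/41.18 = 0.7642
M/D/1: Lq = ρ²/(2(1−ρ)) = 0.5840/(2·0.2358) = 1.23839

Final: 1.23839


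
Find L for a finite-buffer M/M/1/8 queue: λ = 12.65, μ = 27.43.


ρ = 12.65/27.43 = 0.4612
L = ρ[1 − (K+1)ρ^K + Kρ^(K+1)] / [(1−ρ)(1−ρ^(K+1))]
Numerator: 0.4612·(1 − 9·0.002046 + 8·0.0009436) = 0.456163
Denominator: (0.5388)·(0.999056) = 0.538318
L = 0.456163/0.538318 = 0.8474

Final: 0.8474


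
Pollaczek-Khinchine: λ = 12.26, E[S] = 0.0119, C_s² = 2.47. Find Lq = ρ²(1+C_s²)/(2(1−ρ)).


ρ = λ·E[S] = 12.26·0.0119 = 0.1459
Lq = ρ²(1+C_s²)/(2(1−ρ)) = 0.02129·(1+2.47)/(2·0.8541)
= 0.02129·3.4700/1.7082 = 0.04324

Final: 0.04324


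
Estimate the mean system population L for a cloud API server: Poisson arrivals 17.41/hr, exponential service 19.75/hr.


ρ = λ/μ = 17.41/19.75 = 0.8815
L = ρ/(1−ρ) = 0.8815/(1 − 0.8815) = 0.8815/0.1185 = 7.4402

Final: 7.4402


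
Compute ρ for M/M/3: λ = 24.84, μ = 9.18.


ρ = λ/(cμ) = 24.84/(3·9.18) = 24.84/27.54 = 0.9020

Final: 0.9020


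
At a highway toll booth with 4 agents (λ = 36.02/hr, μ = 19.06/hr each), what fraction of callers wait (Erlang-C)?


a = λ/μ = 1.8898; ρ = a/4 = 0.4725
P₀ = 0.146889 (from M/M/c formula)
C(c,a) = [a^c/(c!(1−ρ))]·P₀ = [12.75508/(24·0.5275)]·0.146889
= 1.00743·0.146889 = 0.147980

Final: 0.147980


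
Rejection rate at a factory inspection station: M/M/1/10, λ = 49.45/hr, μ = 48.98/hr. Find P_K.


ρ = λ/μ = 49.45/48.98 = 1.0096
P_K = (1−ρ)ρ^K/(1−ρ^(K+1)) = (-0.009596·1.100209)/(1 − 1.110766)
= -0.010557/-0.110766 = 0.095312

Final: 0.095312


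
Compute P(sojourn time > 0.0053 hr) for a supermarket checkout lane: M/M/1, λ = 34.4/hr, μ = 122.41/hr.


W ~ Exponential(μ−λ) for M/M/1.
μ − λ = 122.41 − 34.4 = 88.0100
P(W > t) = e^{−(μ−λ)t} = e^{−0.4665} = 0.627223

Final: 0.627223


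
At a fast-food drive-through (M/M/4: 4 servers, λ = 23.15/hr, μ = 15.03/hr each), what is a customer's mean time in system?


a = 1.5403; ρ = 0.3851; P₀ = 0.212008
Lq = P₀·a^c·ρ/(c!(1−ρ)²) = 0.05063
Wq = Lq/λ = 0.05063/23.15 = 0.002187 hr
W = Wq + 1/μ = 0.002187 + 0.06653 = 0.06872 hr

Final: 0.06872 hr


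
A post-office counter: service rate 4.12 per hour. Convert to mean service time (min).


Mean service time = 1/μ = 1/4.12 hour = 0.24272 hour
In minutes: 0.24272 × 60 = 14.5631 min

Final: 14.5631 min


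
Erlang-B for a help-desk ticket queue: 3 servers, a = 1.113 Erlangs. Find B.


B(c,a) = (a^c/c!) / Σ_{k=0}^{c} a^k/k!
a^3/3! = 0.229792
Σ terms (k=0..3): 1.00000 + 1.11300 + 0.61938 + 0.22979 = 2.962176
B = 0.229792/2.962176 = 0.077575

Final: 0.077575


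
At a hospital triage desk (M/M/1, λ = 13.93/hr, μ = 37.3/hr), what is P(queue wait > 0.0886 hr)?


ρ = 13.93/37.3 = 0.3735
P(Wq > t) = ρ·e^{−(μ−λ)t} = 0.3735·e^{−2.0706}
= 0.3735·0.126112 = 0.047098

Final: 0.047098


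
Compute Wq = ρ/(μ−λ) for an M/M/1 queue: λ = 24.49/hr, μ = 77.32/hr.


ρ = 24.49/77.32 = 0.3167
Wq = ρ/(μ−λ) = 0.3167/(77.32 − 24.49) = 0.3167/52.83 = 0.005995 hr

Final: 0.005995 hr


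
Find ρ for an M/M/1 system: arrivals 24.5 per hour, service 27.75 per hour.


ρ = λ/μ = 24.5/27.75 = 0.8829

Final: 0.8829


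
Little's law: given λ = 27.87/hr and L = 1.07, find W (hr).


W = L/λ = 1.07/27.87 = 0.03839 hr

Final: 0.03839 hr


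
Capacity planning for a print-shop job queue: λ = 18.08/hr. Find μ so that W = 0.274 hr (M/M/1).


W = 1/(μ−λ) ⇒ μ − λ = 1/W = 1/0.274 = 3.6496
μ = λ + 1/W = 18.08 + 3.6496 = 21.7296 per hr

Final: 21.7296 /hr


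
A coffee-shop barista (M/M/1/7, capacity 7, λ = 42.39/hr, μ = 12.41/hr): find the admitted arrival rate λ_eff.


ρ = 3.4158; P_K = (1−ρ)ρ^7/(1−ρ^8) = 0.707280
λ_eff = λ(1 − P_K) = 42.39·(1 − 0.707280) = 42.39·0.292720 = 12.4084 /hr

Final: 12.4084 /hr


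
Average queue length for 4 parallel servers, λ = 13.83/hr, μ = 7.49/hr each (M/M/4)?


a = λ/μ = 1.8465; ρ = a/4 = 0.4616
P₀ = 0.153846
Lq = P₀·a^c·ρ / (c!·(1−ρ)²) = 0.153846·11.62416·0.4616/(24·0.28986)
= 0.11867

Final: 0.11867


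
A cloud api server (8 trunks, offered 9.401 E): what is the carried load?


B(8,9.401) = 0.309435 (Erlang-B)
Carried load = a(1 − B) = 9.401·(1 − 0.309435) = 9.401·0.690565 = 6.4920 E

Final: 6.4920 Erlangs


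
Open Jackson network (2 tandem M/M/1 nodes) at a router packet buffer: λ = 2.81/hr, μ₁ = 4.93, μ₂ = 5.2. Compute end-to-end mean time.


Each node sees arrival rate λ = 2.81/hr (tandem ⇒ throughput preserved).
W₁ = 1/(μ₁−λ) = 1/(4.93−2.81) = 0.47170 hr
W₂ = 1/(μ₂−λ) = 1/(5.2−2.81) = 0.41841 hr
W_total = W₁ + W₂ = 0.47170 + 0.41841 = 0.89011 hr

Final: 0.89011 hr


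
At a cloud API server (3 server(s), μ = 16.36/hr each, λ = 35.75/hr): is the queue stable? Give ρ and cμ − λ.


Total capacity cμ = 3·16.36 = 49.08/hr
ρ = λ/(cμ) = 35.75/49.08 = 0.7284
Stable ⇔ ρ < 1: YES
Spare capacity = cμ − λ = 49.08 − 35.75 = 13.33/hr

Final: ρ = 0.7284; stable; margin = 13.33/hr


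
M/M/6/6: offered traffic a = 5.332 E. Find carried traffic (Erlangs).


B(6,5.332) = 0.216643 (Erlang-B)
Carried load = a(1 − B) = 5.332·(1 − 0.216643) = 5.332·0.783357 = 4.1769 E

Final: 4.1769 Erlangs


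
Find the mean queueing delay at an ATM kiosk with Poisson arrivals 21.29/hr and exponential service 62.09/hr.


ρ = 21.29/62.09 = 0.3429
Wq = ρ/(μ−λ) = 0.3429/(62.09 − 21.29) = 0.3429/40.80 = 0.008404 hr

Final: 0.008404 hr


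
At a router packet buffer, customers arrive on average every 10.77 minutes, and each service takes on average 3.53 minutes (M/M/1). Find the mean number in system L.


λ = 60/10.77 = 5.5710 /hr
μ = 60/3.53 = 16.9972 /hr
ρ = λ/μ = 5.5710/16.9972 = 0.3278
L = ρ/(1−ρ) = 0.3278/0.6722 = 0.4876

Final: 0.4876


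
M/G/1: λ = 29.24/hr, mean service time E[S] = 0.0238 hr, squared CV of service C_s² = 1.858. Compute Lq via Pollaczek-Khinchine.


ρ = λ·E[S] = 29.24·0.0238 = 0.6959
Lq = ρ²(1+C_s²)/(2(1−ρ)) = 0.4843·(1+1.858)/(2·0.3041)
= 0.4843·2.8580/0.6082 = 2.27584

Final: 2.27584


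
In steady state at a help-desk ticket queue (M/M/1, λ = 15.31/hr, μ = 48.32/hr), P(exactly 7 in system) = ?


ρ = 15.31/48.32 = 0.3168
P_n = (1−ρ)·ρ^n = (1 − 0.3168)·0.3168^7 = 0.6832·0.0003206 = 0.0002190

Final: 0.0002190


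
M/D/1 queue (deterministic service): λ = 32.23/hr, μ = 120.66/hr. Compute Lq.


ρ = 32.23/120.66 = 0.2671
M/D/1: Lq = ρ²/(2(1−ρ)) = 0.07135/(2·0.7329) = 0.04868

Final: 0.04868


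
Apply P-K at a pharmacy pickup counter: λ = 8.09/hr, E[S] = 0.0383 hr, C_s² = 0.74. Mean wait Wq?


ρ = λ·E[S] = 8.09·0.0383 = 0.3098
E[S²] = E[S]²(1+C_s²) = 0.0383²·(1+0.74) = 0.002552
Wq = λ·E[S²]/(2(1−ρ)) = 8.09·0.002552/(2·0.6902) = 0.01496 hr

Final: 0.01496 hr


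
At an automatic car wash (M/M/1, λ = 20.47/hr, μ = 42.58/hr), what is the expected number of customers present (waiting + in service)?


ρ = λ/μ = 20.47/42.58 = 0.4807
L = ρ/(1−ρ) = 0.4807/(1 − 0.4807) = 0.4807/0.5193 = 0.9258

Final: 0.9258


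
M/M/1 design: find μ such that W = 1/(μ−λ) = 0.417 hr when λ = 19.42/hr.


W = 1/(μ−λ) ⇒ μ − λ = 1/W = 1/0.417 = 2.3981
μ = λ + 1/W = 19.42 + 2.3981 = 21.8181 per hr

Final: 21.8181 /hr


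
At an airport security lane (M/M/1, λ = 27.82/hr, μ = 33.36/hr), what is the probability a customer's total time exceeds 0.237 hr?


W ~ Exponential(μ−λ) for M/M/1.
μ − λ = 33.36 − 27.82 = 5.5400
P(W > t) = e^{−(μ−λ)t} = e^{−1.3130} = 0.269017

Final: 0.269017


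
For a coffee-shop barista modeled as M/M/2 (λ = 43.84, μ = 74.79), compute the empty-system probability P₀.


a = λ/μ = 43.84/74.79 = 0.5862; ρ = a/c = 0.2931
Σ_{k=0}^{1} a^k/k! (terms k=0..1) = 1.00000 + 0.58617 = 1.58617
Tail: a^2/(2!(1−ρ)) = 0.34360/(2·0.7069) = 0.24303
P₀ = 1/(1.58617 + 0.24303) = 1/1.82920 = 0.546686

Final: 0.546686


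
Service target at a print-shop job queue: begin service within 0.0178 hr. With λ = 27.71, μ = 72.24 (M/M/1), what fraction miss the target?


ρ = 27.71/72.24 = 0.3836
P(Wq > t) = ρ·e^{−(μ−λ)t} = 0.3836·e^{−0.7926}
= 0.3836·0.452651 = 0.173629

Final: 0.173629


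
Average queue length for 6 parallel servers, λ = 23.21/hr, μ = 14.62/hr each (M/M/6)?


a = λ/μ = 1.5876; ρ = a/6 = 0.2646
P₀ = 0.204353
Lq = P₀·a^c·ρ / (c!·(1−ρ)²) = 0.204353·16.00909·0.2646/(720·0.54083)
= 0.002223

Final: 0.002223


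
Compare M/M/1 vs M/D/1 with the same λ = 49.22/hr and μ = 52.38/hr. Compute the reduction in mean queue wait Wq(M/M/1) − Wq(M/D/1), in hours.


ρ = 49.22/52.38 = 0.9397
Wq(M/M/1) = ρ/(μ−λ) = 0.9397/3.16 = 0.29736 hr
Wq(M/D/1) = ρ/(2(μ−λ)) = 0.14868 hr
Savings = 0.29736 − 0.14868 = 0.14868 hr

Final: 0.14868 hr


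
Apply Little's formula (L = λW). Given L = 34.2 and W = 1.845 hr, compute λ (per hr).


λ = L/W = 34.2/1.845 = 18.5366 /hr

Final: 18.5366 /hr


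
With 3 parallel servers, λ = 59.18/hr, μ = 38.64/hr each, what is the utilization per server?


ρ = λ/(cμ) = 59.18/(3·38.64) = 59.18/115.92 = 0.5105

Final: 0.5105


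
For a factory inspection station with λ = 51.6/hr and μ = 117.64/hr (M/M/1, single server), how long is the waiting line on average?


ρ = 51.6/117.64 = 0.4386
Lq = ρ²/(1−ρ) = 0.1924/0.5614 = 0.3427

Final: 0.3427


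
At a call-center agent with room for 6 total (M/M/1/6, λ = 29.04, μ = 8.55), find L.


ρ = 29.04/8.55 = 3.3965
L = ρ[1 − (K+1)ρ^K + Kρ^(K+1)] / [(1−ρ)(1−ρ^(K+1))]
Numerator: 3.3965·(1 − 7·1535.263708 + 6·5214.509717) = 69768.047550
Denominator: (-2.3965)·(-5213.509717) = 12494.130305
L = 69768.047550/12494.130305 = 5.5841

Final: 5.5841


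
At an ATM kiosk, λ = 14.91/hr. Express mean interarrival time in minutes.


Mean interarrival time = 1/λ = 1/14.91 hour = 0.06707 hour
In minutes: 0.06707 × 60 = 4.0241 min

Final: 4.0241 min


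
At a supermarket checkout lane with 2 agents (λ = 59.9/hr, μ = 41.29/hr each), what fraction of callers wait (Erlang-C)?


a = λ/μ = 1.4507; ρ = a/2 = 0.7254
P₀ = 0.159180 (from M/M/c formula)
C(c,a) = [a^c/(c!(1−ρ))]·P₀ = [2.10457/(2·0.2746)]·0.159180
= 3.83147·0.159180 = 0.609895

Final: 0.609895


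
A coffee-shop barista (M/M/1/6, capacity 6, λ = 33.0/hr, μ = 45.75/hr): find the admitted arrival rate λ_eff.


ρ = 0.7213; P_K = (1−ρ)ρ^6/(1−ρ^7) = 0.043690
λ_eff = λ(1 − P_K) = 33.0·(1 − 0.043690) = 33.0·0.956310 = 31.5582 /hr

Final: 31.5582 /hr


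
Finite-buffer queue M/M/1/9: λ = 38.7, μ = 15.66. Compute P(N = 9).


ρ = λ/μ = 38.7/15.66 = 2.4713
P_K = (1−ρ)ρ^K/(1−ρ^(K+1)) = (-1.4713·3437.738720)/(1 − 8495.561204)
= -5057.822484/-8494.561204 = 0.595419

Final: 0.595419


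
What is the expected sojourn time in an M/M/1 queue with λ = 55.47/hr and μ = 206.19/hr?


W = 1/(μ−λ) = 1/(206.19 − 55.47) = 1/150.72 = 0.006635 hr

Final: 0.006635 hr


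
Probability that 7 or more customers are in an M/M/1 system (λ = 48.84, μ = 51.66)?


ρ = 48.84/51.66 = 0.9454
P(N ≥ n) = ρ^n = 0.9454^7 = 0.675070

Final: 0.675070


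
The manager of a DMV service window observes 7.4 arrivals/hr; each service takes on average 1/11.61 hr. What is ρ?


ρ = λ/μ = 7.4/11.61 = 0.6374

Final: 0.6374


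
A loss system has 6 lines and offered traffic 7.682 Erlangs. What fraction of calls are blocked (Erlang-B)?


B(c,a) = (a^c/c!) / Σ_{k=0}^{c} a^k/k!
a^6/6! = 285.439006
Σ terms (k=0..6): 1.00000 + 7.68200 + 29.50656 + 75.55647 + 145.10620 + 222.94117 + 285.43901 = 767.231404
B = 285.439006/767.231404 = 0.372038

Final: 0.372038


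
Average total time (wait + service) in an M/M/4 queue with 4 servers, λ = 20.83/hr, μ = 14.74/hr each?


a = 1.4132; ρ = 0.3533; P₀ = 0.241606
Lq = P₀·a^c·ρ/(c!(1−ρ)²) = 0.03391
Wq = Lq/λ = 0.03391/20.83 = 0.001628 hr
W = Wq + 1/μ = 0.001628 + 0.06784 = 0.06947 hr

Final: 0.06947 hr


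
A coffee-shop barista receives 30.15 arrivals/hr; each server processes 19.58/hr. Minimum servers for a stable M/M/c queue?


Stability requires cμ > λ ⇔ c > λ/μ.
λ/μ = 30.15/19.58 = 1.5398
Minimum integer c = ⌊1.5398⌋ + 1 = 2
Check: 2·19.58 = 39.16 > 30.15, while 1·19.58 = 19.58 ≤ 30.15

Final: 2 servers


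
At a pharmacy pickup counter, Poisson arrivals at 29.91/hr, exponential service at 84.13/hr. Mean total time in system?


W = 1/(μ−λ) = 1/(84.13 − 29.91) = 1/54.22 = 0.01844 hr

Final: 0.01844 hr


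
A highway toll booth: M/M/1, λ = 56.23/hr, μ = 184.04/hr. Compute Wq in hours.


ρ = 56.23/184.04 = 0.3055
Wq = ρ/(μ−λ) = 0.3055/(184.04 − 56.23) = 0.3055/127.81 = 0.002391 hr

Final: 0.002391 hr


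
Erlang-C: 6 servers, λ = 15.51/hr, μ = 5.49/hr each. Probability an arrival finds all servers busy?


a = λ/μ = 2.8251; ρ = a/6 = 0.4709
P₀ = 0.058608 (from M/M/c formula)
C(c,a) = [a^c/(c!(1−ρ))]·P₀ = [508.43650/(720·0.5291)]·0.058608
= 1.33454·0.058608 = 0.078215

Final: 0.078215


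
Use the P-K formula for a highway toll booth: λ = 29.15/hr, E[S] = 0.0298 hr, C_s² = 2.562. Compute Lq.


ρ = λ·E[S] = 29.15·0.0298 = 0.8687
Lq = ρ²(1+C_s²)/(2(1−ρ)) = 0.7546·(1+2.562)/(2·0.1313)
= 0.7546·3.5620/0.2627 = 10.23316

Final: 10.23316


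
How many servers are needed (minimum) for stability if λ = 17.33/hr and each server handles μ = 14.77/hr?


Stability requires cμ > λ ⇔ c > λ/μ.
λ/μ = 17.33/14.77 = 1.1733
Minimum integer c = ⌊1.1733⌋ + 1 = 2
Check: 2·14.77 = 29.54 > 17.33, while 1·14.77 = 14.77 ≤ 17.33

Final: 2 servers


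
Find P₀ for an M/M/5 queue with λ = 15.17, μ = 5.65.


a = λ/μ = 15.17/5.65 = 2.6850; ρ = a/c = 0.5370
Σ_{k=0}^{4} a^k/k! (terms k=0..4) = 1.00000 + 2.68496 + 3.60449 + 3.22597 + 2.16540 = 12.68081
Tail: a^5/(5!(1−ρ)) = 139.53581/(120·0.4630) = 2.51140
P₀ = 1/(12.68081 + 2.51140) = 1/15.19221 = 0.065823

Final: 0.065823


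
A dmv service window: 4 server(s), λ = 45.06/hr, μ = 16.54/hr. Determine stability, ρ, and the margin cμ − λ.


Total capacity cμ = 4·16.54 = 66.16/hr
ρ = λ/(cμ) = 45.06/66.16 = 0.6811
Stable ⇔ ρ < 1: YES
Spare capacity = cμ − λ = 66.16 − 45.06 = 21.10/hr

Final: ρ = 0.6811; stable; margin = 21.10/hr


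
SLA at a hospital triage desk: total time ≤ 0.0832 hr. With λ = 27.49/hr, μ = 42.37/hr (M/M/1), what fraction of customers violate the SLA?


W ~ Exponential(μ−λ) for M/M/1.
μ − λ = 42.37 − 27.49 = 14.8800
P(W > t) = e^{−(μ−λ)t} = e^{−1.2380} = 0.289959

Final: 0.289959


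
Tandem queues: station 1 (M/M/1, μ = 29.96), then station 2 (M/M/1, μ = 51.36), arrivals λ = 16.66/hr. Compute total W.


Each node sees arrival rate λ = 16.66/hr (tandem ⇒ throughput preserved).
W₁ = 1/(μ₁−λ) = 1/(29.96−16.66) = 0.07519 hr
W₂ = 1/(μ₂−λ) = 1/(51.36−16.66) = 0.02882 hr
W_total = W₁ + W₂ = 0.07519 + 0.02882 = 0.10401 hr

Final: 0.10401 hr


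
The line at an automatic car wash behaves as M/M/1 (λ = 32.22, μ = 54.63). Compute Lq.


ρ = 32.22/54.63 = 0.5898
Lq = ρ²/(1−ρ) = 0.3478/0.4102 = 0.8480

Final: 0.8480


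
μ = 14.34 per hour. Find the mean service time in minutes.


Mean service time = 1/μ = 1/14.34 hour = 0.06974 hour
In minutes: 0.06974 × 60 = 4.1841 min

Final: 4.1841 min


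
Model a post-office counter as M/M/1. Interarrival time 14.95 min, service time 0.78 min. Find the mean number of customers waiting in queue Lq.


λ = 60/14.95 = 4.0134 /hr
μ = 60/0.78 = 76.9231 /hr
ρ = λ/μ = 4.0134/76.9231 = 0.05217
Lq = ρ²/(1−ρ) = 0.002722/0.9478 = 0.002872

Final: 0.002872


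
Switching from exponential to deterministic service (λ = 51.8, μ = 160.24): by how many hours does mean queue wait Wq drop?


ρ = 51.8/160.24 = 0.3233
Wq(M/M/1) = ρ/(μ−λ) = 0.3233/108.44 = 0.002981 hr
Wq(M/D/1) = ρ/(2(μ−λ)) = 0.001491 hr
Savings = 0.002981 − 0.001491 = 0.001491 hr

Final: 0.001491 hr


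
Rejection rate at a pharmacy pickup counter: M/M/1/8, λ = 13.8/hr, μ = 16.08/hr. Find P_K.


ρ = λ/μ = 13.8/16.08 = 0.8582
P_K = (1−ρ)ρ^K/(1−ρ^(K+1)) = (0.1418·0.294269)/(1 − 0.252544)
= 0.041725/0.747456 = 0.055822

Final: 0.055822


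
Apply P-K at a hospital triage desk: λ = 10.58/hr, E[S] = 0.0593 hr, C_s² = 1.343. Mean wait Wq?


ρ = λ·E[S] = 10.58·0.0593 = 0.6274
E[S²] = E[S]²(1+C_s²) = 0.0593²·(1+1.343) = 0.008239
Wq = λ·E[S²]/(2(1−ρ)) = 10.58·0.008239/(2·0.3726) = 0.11697 hr

Final: 0.11697 hr


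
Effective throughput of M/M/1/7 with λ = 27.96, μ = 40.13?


ρ = 0.6967; P_K = (1−ρ)ρ^7/(1−ρ^8) = 0.025592
λ_eff = λ(1 − P_K) = 27.96·(1 − 0.025592) = 27.96·0.974408 = 27.2444 /hr

Final: 27.2444 /hr


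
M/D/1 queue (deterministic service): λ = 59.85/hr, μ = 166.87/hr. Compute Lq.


ρ = 59.85/166.87 = 0.3587
M/D/1: Lq = ρ²/(2(1−ρ)) = 0.1286/(2·0.6413) = 0.10029

Final: 0.10029


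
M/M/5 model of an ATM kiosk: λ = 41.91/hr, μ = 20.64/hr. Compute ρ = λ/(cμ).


ρ = λ/(cμ) = 41.91/(5·20.64) = 41.91/103.20 = 0.4061

Final: 0.4061


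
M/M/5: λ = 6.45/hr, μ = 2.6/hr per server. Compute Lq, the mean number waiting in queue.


a = λ/μ = 2.4808; ρ = a/5 = 0.4962
P₀ = 0.081736
Lq = P₀·a^c·ρ / (c!·(1−ρ)²) = 0.081736·93.95758·0.4962/(120·0.25386)
= 0.12508

Final: 0.12508


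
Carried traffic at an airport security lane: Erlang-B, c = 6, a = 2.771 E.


B(6,2.771) = 0.040297 (Erlang-B)
Carried load = a(1 − B) = 2.771·(1 − 0.040297) = 2.771·0.959703 = 2.6593 E

Final: 2.6593 Erlangs


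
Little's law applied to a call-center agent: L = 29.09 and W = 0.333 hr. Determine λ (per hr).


λ = L/W = 29.09/0.333 = 87.3574 /hr

Final: 87.3574 /hr


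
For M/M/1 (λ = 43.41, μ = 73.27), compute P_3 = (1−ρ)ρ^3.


ρ = 43.41/73.27 = 0.5925
P_n = (1−ρ)·ρ^n = (1 − 0.5925)·0.5925^3 = 0.4075·0.207965 = 0.084753

Final: 0.084753


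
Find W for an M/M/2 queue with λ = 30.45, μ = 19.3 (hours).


a = 1.5777; ρ = 0.7889; P₀ = 0.118030
Lq = P₀·a^c·ρ/(c!(1−ρ)²) = 2.59946
Wq = Lq/λ = 2.59946/30.45 = 0.08537 hr
W = Wq + 1/μ = 0.08537 + 0.05181 = 0.13718 hr

Final: 0.13718 hr


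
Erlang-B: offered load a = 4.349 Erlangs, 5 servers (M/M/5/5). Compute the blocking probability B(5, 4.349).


B(c,a) = (a^c/c!) / Σ_{k=0}^{c} a^k/k!
a^5/5! = 12.964799
Σ terms (k=0..5): 1.00000 + 4.34900 + 9.45690 + 13.70935 + 14.90549 + 12.96480 = 56.385548
B = 12.964799/56.385548 = 0.229931

Final: 0.229931


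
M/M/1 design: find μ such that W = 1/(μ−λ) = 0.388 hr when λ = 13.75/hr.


W = 1/(μ−λ) ⇒ μ − λ = 1/W = 1/0.388 = 2.5773
μ = λ + 1/W = 13.75 + 2.5773 = 16.3273 per hr

Final: 16.3273 /hr


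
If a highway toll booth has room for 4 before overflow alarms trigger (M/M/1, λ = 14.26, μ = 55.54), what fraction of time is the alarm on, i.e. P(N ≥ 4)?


ρ = 14.26/55.54 = 0.2568
P(N ≥ n) = ρ^n = 0.2568^4 = 0.004346

Final: 0.004346


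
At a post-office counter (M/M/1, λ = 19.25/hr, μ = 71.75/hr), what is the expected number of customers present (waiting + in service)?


ρ = λ/μ = 19.25/71.75 = 0.2683
L = ρ/(1−ρ) = 0.2683/(1 − 0.2683) = 0.2683/0.7317 = 0.3667

Final: 0.3667


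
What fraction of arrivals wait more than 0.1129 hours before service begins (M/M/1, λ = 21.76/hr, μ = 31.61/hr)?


ρ = 21.76/31.61 = 0.6884
P(Wq > t) = ρ·e^{−(μ−λ)t} = 0.6884·e^{−1.1121}
= 0.6884·0.328879 = 0.226397

Final: 0.226397


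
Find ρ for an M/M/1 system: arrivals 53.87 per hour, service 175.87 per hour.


ρ = λ/μ = 53.87/175.87 = 0.3063

Final: 0.3063


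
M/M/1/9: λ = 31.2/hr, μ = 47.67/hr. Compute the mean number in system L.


ρ = 31.2/47.67 = 0.6545
L = ρ[1 − (K+1)ρ^K + Kρ^(K+1)] / [(1−ρ)(1−ρ^(K+1))]
Numerator: 0.6545·(1 − 10·0.022039 + 9·0.014424) = 0.595223
Denominator: (0.3455)·(0.985576) = 0.340517
L = 0.595223/0.340517 = 1.7480

Final: 1.7480


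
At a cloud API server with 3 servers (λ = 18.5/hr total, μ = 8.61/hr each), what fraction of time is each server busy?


ρ = λ/(cμ) = 18.5/(3·8.61) = 18.5/25.83 = 0.7162

Final: 0.7162


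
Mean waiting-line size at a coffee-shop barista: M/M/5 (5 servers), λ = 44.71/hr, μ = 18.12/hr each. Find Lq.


a = λ/μ = 2.4674; ρ = a/5 = 0.4935
P₀ = 0.082888
Lq = P₀·a^c·ρ / (c!·(1−ρ)²) = 0.082888·91.46025·0.4935/(120·0.25655)
= 0.12152

Final: 0.12152


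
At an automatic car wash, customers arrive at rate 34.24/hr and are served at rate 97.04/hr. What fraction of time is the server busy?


ρ = λ/μ = 34.24/97.04 = 0.3528

Final: 0.3528


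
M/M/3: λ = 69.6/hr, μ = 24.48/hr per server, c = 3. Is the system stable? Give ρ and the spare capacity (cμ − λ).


Total capacity cμ = 3·24.48 = 73.44/hr
ρ = λ/(cμ) = 69.6/73.44 = 0.9477
Stable ⇔ ρ < 1: YES
Spare capacity = cμ − λ = 73.44 − 69.6 = 3.84/hr

Final: ρ = 0.9477; stable; margin = 3.84/hr


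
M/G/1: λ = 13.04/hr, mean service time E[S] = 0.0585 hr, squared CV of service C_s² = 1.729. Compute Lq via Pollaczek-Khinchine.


ρ = λ·E[S] = 13.04·0.0585 = 0.7628
Lq = ρ²(1+C_s²)/(2(1−ρ)) = 0.5819·(1+1.729)/(2·0.2372)
= 0.5819·2.7290/0.4743 = 3.34810

Final: 3.34810


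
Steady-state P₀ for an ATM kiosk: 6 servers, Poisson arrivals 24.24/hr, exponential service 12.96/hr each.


a = λ/μ = 24.24/12.96 = 1.8704; ρ = a/c = 0.3117
Σ_{k=0}^{5} a^k/k! (terms k=0..5) = 1.00000 + 1.87037 + 1.74914 + 1.09051 + 0.50992 + 0.19075 = 6.41069
Tail: a^6/(6!(1−ρ)) = 42.81202/(720·0.6883) = 0.08639
P₀ = 1/(6.41069 + 0.08639) = 1/6.49708 = 0.153915

Final: 0.153915


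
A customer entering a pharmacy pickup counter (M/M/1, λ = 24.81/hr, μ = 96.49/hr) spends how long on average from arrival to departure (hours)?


W = 1/(μ−λ) = 1/(96.49 − 24.81) = 1/71.68 = 0.01395 hr

Final: 0.01395 hr
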